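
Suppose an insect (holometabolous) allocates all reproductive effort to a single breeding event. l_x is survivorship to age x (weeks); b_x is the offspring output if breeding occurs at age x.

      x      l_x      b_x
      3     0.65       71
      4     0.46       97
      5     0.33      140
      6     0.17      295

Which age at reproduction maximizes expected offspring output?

Expected offspring if breeding at age x = l_x × b_x:
  age 3: 0.65 × 71 = 46.150
  age 4: 0.46 × 97 = 44.620
  age 5: 0.33 × 140 = 46.200
  age 6: 0.17 × 295 = 50.150
Maximum at age 6 (50.150).

6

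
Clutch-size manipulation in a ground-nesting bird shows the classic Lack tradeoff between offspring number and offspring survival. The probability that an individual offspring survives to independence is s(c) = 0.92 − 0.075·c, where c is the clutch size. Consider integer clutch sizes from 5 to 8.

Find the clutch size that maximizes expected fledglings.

Expected fledglings = c × s(c):
  c=5: 5 × 0.545 = 2.725
  c=6: 6 × 0.470 = 2.820
  c=7: 7 × 0.395 = 2.765
  c=8: 8 × 0.320 = 2.560
Maximum at c = 6 (2.820 fledglings).

6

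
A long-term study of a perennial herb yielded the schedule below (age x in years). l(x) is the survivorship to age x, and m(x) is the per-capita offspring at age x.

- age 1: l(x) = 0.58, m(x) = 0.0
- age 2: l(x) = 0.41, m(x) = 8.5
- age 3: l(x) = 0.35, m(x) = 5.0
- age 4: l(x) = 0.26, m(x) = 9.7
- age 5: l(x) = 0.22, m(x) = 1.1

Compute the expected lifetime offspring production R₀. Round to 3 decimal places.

7.999

R₀ = Σ l(x) m(x):
  age 1: 0.58 × 0.0 = 0.0000
  age 2: 0.41 × 8.5 = 3.4850
  age 3: 0.35 × 5.0 = 1.7500
  age 4: 0.26 × 9.7 = 2.5220
  age 5: 0.22 × 1.1 = 0.2420
R₀ = 0.0000 + 3.4850 + 1.7500 + 2.5220 + 0.2420 = 7.9990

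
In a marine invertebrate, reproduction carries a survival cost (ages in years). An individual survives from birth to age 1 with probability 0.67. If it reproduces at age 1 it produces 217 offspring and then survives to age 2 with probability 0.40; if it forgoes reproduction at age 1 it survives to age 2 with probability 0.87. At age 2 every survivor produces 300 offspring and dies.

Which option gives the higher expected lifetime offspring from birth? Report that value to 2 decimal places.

breed at age 1: R₀ = 0.67 × (217 + 0.40 × 300) = 0.67 × 337.0000 = 225.7900
delay to age 2: R₀ = 0.67 × (0.87 × 300) = 0.67 × 261.0000 = 174.8700
Higher: breed at age 1 (225.7900).

225.79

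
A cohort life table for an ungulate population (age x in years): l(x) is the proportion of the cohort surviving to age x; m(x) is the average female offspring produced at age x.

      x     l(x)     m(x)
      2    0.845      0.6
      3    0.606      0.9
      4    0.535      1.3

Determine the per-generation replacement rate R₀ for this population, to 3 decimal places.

R₀ = Σ l(x) m(x):
  age 2: 0.845 × 0.6 = 0.5070
  age 3: 0.606 × 0.9 = 0.5454
  age 4: 0.535 × 1.3 = 0.6955
R₀ = 0.5070 + 0.5454 + 0.6955 = 1.7479

1.748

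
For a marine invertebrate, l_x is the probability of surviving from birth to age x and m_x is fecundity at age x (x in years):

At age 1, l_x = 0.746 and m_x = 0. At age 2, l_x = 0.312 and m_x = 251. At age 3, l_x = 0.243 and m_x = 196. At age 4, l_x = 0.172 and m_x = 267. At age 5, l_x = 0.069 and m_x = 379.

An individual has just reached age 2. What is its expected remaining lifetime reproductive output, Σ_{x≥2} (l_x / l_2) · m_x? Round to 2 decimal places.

634.66

l_2 = 0.312. Conditional survival from age 2 to x is l_x / l_2.
  x=2: (0.312/0.312) × 251 = 251.0000
  x=3: (0.243/0.312) × 196 = 152.6538
  x=4: (0.172/0.312) × 267 = 147.1923
  x=5: (0.069/0.312) × 379 = 83.8173
Sum = 251.0000 + 152.6538 + 147.1923 + 83.8173 = 634.6635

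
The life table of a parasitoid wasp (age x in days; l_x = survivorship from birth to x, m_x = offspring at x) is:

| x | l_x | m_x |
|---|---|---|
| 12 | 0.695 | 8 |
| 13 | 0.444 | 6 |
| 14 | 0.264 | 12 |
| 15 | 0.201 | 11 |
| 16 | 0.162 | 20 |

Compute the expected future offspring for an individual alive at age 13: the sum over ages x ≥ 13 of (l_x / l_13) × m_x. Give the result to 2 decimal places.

25.41

l_13 = 0.444. Conditional survival from age 13 to x is l_x / l_13.
  x=13: (0.444/0.444) × 6 = 6.0000
  x=14: (0.264/0.444) × 12 = 7.1351
  x=15: (0.201/0.444) × 11 = 4.9797
  x=16: (0.162/0.444) × 20 = 7.2973
Sum = 6.0000 + 7.1351 + 4.9797 + 7.2973 = 25.4122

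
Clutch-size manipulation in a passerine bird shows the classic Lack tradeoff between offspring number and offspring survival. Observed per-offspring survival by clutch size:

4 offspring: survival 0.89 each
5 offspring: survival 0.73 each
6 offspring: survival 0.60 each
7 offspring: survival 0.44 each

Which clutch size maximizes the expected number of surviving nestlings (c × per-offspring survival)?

5

Expected surviving nestlings = c × s(c):
  c=4: 4 × 0.89 = 3.560
  c=5: 5 × 0.73 = 3.650
  c=6: 6 × 0.60 = 3.600
  c=7: 7 × 0.44 = 3.080
Maximum at c = 5 (3.650 surviving nestlings).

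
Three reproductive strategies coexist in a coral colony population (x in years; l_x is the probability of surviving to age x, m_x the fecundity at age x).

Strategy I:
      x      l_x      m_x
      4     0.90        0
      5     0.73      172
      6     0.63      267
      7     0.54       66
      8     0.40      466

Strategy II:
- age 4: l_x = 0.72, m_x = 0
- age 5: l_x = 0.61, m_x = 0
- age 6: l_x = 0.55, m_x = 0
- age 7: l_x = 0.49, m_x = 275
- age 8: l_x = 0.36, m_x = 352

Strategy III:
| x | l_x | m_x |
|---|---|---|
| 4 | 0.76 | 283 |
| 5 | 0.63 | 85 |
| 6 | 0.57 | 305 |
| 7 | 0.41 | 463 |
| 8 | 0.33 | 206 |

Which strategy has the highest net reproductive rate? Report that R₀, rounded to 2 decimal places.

700.29

Strategy I: R₀ = 0.90×0 + 0.73×172 + 0.63×267 + 0.54×66 + 0.40×466 = 515.8100
Strategy II: R₀ = 0.72×0 + 0.61×0 + 0.55×0 + 0.49×275 + 0.36×352 = 261.4700
Strategy III: R₀ = 0.76×283 + 0.63×85 + 0.57×305 + 0.41×463 + 0.33×206 = 700.2900
Highest R₀: strategy III with 700.2900.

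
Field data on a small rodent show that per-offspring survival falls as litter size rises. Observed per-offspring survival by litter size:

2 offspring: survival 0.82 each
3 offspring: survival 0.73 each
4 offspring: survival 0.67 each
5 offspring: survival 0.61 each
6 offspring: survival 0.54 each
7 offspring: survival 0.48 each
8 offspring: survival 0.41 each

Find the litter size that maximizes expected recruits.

Expected recruits = c × s(c):
  c=2: 2 × 0.82 = 1.640
  c=3: 3 × 0.73 = 2.190
  c=4: 4 × 0.67 = 2.680
  c=5: 5 × 0.61 = 3.050
  c=6: 6 × 0.54 = 3.240
  c=7: 7 × 0.48 = 3.360
  c=8: 8 × 0.41 = 3.280
Maximum at c = 7 (3.360 recruits).

7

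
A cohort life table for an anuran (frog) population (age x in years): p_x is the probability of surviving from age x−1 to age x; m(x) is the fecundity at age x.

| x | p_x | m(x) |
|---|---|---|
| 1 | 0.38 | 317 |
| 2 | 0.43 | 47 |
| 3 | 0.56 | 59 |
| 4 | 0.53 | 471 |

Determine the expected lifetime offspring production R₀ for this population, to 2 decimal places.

156.38

Survivorship from birth: l_x = p_1·p_2·…·p_x.
  l_1 = 0.38000
  l_2 = 0.16340
  l_3 = 0.09150
  l_4 = 0.04850
R₀ = Σ l_x m(x):
  age 1: 0.38000 × 317 = 120.4600
  age 2: 0.16340 × 47 = 7.6798
  age 3: 0.09150 × 59 = 5.3985
  age 4: 0.04850 × 471 = 22.8435
R₀ = 120.4600 + 7.6798 + 5.3985 + 22.8435 = 156.3818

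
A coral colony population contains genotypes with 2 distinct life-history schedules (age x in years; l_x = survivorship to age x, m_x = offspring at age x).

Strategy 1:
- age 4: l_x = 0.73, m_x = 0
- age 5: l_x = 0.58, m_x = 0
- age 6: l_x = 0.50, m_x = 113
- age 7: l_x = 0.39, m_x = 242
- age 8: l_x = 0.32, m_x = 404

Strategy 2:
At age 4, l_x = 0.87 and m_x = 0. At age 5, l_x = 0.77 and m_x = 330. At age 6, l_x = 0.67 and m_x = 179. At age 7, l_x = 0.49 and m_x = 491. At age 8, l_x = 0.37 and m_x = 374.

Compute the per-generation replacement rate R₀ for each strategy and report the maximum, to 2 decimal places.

Strategy 1: R₀ = 0.73×0 + 0.58×0 + 0.50×113 + 0.39×242 + 0.32×404 = 280.1600
Strategy 2: R₀ = 0.87×0 + 0.77×330 + 0.67×179 + 0.49×491 + 0.37×374 = 753.0000
Highest R₀: strategy 2 with 753.0000.

753.00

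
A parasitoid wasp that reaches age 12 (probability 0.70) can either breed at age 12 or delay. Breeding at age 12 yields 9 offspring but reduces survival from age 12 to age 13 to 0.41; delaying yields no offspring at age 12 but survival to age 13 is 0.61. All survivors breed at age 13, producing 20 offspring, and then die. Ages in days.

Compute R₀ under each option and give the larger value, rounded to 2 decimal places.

12.04

breed at age 12: R₀ = 0.70 × (9 + 0.41 × 20) = 0.70 × 17.2000 = 12.0400
delay to age 13: R₀ = 0.70 × (0.61 × 20) = 0.70 × 12.2000 = 8.5400
Higher: breed at age 12 (12.0400).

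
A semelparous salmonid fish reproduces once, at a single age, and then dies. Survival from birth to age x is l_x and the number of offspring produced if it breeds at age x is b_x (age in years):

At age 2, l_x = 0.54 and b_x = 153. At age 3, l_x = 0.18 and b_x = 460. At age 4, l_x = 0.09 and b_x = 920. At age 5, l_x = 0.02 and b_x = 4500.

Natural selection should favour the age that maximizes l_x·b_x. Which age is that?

Expected offspring if breeding at age x = l_x × b_x:
  age 2: 0.54 × 153 = 82.620
  age 3: 0.18 × 460 = 82.800
  age 4: 0.09 × 920 = 82.800
  age 5: 0.02 × 4500 = 90.000
Maximum at age 5 (90.000).

5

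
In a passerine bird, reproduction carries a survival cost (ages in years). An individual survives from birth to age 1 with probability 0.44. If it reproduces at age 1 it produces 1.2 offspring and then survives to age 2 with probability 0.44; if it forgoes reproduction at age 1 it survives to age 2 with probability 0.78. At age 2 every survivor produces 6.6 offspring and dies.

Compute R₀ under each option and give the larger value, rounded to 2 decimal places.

breed at age 1: R₀ = 0.44 × (1.2 + 0.44 × 6.6) = 0.44 × 4.1040 = 1.8058
delay to age 2: R₀ = 0.44 × (0.78 × 6.6) = 0.44 × 5.1480 = 2.2651
Higher: delay to age 2 (2.2651).

2.27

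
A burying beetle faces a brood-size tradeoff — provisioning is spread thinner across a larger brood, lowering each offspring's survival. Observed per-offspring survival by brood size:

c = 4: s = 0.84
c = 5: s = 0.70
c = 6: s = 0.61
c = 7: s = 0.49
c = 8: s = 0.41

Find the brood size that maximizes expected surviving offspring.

6

Expected surviving offspring = c × s(c):
  c=4: 4 × 0.84 = 3.360
  c=5: 5 × 0.70 = 3.500
  c=6: 6 × 0.61 = 3.660
  c=7: 7 × 0.49 = 3.430
  c=8: 8 × 0.41 = 3.280
Maximum at c = 6 (3.660 surviving offspring).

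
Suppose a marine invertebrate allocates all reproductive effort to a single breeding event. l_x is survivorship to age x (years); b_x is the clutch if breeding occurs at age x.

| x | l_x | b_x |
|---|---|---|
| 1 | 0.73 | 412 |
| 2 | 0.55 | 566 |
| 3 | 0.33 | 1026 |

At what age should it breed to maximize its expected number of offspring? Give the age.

Expected offspring if breeding at age x = l_x × b_x:
  age 1: 0.73 × 412 = 300.760
  age 2: 0.55 × 566 = 311.300
  age 3: 0.33 × 1026 = 338.580
Maximum at age 3 (338.580).

3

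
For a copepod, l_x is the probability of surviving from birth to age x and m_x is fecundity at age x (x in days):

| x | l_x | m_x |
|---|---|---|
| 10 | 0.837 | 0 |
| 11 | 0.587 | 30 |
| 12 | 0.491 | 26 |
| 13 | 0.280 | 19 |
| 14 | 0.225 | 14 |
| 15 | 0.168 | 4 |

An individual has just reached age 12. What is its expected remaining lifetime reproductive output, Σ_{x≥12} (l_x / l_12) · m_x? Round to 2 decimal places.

44.62

l_12 = 0.491. Conditional survival from age 12 to x is l_x / l_12.
  x=12: (0.491/0.491) × 26 = 26.0000
  x=13: (0.280/0.491) × 19 = 10.8350
  x=14: (0.225/0.491) × 14 = 6.4155
  x=15: (0.168/0.491) × 4 = 1.3686
Sum = 26.0000 + 10.8350 + 6.4155 + 1.3686 = 44.6191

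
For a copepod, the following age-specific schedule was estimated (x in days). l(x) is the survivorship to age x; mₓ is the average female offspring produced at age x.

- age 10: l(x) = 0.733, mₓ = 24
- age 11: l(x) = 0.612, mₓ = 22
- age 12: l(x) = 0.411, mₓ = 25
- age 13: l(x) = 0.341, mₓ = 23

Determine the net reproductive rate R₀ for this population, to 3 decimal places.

49.174

R₀ = Σ l(x) mₓ:
  age 10: 0.733 × 24 = 17.5920
  age 11: 0.612 × 22 = 13.4640
  age 12: 0.411 × 25 = 10.2750
  age 13: 0.341 × 23 = 7.8430
R₀ = 17.5920 + 13.4640 + 10.2750 + 7.8430 = 49.1740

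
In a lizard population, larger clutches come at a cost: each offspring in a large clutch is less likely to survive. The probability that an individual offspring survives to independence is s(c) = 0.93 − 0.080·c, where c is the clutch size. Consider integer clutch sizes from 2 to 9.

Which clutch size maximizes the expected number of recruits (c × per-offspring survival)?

6

Expected recruits = c × s(c):
  c=2: 2 × 0.770 = 1.540
  c=3: 3 × 0.690 = 2.070
  c=4: 4 × 0.610 = 2.440
  c=5: 5 × 0.530 = 2.650
  c=6: 6 × 0.450 = 2.700
  c=7: 7 × 0.370 = 2.590
  c=8: 8 × 0.290 = 2.320
  c=9: 9 × 0.210 = 1.890
Maximum at c = 6 (2.700 recruits).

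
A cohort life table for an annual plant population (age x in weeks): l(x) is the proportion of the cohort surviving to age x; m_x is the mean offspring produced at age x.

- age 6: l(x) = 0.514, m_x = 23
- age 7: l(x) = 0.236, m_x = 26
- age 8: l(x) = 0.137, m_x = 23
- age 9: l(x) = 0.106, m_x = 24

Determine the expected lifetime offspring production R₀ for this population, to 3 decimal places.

23.653

R₀ = Σ l(x) m_x:
  age 6: 0.514 × 23 = 11.8220
  age 7: 0.236 × 26 = 6.1360
  age 8: 0.137 × 23 = 3.1510
  age 9: 0.106 × 24 = 2.5440
R₀ = 11.8220 + 6.1360 + 3.1510 + 2.5440 = 23.6530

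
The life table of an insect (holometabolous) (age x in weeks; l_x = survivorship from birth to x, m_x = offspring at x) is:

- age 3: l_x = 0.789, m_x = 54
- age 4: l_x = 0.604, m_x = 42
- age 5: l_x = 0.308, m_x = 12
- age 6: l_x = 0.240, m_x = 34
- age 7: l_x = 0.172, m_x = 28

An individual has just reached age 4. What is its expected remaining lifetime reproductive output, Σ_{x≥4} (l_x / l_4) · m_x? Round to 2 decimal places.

l_4 = 0.604. Conditional survival from age 4 to x is l_x / l_4.
  x=4: (0.604/0.604) × 42 = 42.0000
  x=5: (0.308/0.604) × 12 = 6.1192
  x=6: (0.240/0.604) × 34 = 13.5099
  x=7: (0.172/0.604) × 28 = 7.9735
Sum = 42.0000 + 6.1192 + 13.5099 + 7.9735 = 69.6026

69.60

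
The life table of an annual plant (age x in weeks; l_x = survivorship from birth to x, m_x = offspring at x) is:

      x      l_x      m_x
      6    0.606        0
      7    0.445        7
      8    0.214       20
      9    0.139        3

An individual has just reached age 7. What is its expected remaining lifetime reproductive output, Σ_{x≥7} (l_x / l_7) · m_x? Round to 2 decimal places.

17.56

l_7 = 0.445. Conditional survival from age 7 to x is l_x / l_7.
  x=7: (0.445/0.445) × 7 = 7.0000
  x=8: (0.214/0.445) × 20 = 9.6180
  x=9: (0.139/0.445) × 3 = 0.9371
Sum = 7.0000 + 9.6180 + 0.9371 = 17.5551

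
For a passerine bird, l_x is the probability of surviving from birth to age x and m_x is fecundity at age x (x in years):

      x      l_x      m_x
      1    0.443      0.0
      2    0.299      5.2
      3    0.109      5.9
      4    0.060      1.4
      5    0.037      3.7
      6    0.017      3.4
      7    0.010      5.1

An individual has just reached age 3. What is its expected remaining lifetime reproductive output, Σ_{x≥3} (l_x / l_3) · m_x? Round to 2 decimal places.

l_3 = 0.109. Conditional survival from age 3 to x is l_x / l_3.
  x=3: (0.109/0.109) × 5.9 = 5.9000
  x=4: (0.060/0.109) × 1.4 = 0.7706
  x=5: (0.037/0.109) × 3.7 = 1.2560
  x=6: (0.017/0.109) × 3.4 = 0.5303
  x=7: (0.010/0.109) × 5.1 = 0.4679
Sum = 5.9000 + 0.7706 + 1.2560 + 0.5303 + 0.4679 = 8.9248

8.92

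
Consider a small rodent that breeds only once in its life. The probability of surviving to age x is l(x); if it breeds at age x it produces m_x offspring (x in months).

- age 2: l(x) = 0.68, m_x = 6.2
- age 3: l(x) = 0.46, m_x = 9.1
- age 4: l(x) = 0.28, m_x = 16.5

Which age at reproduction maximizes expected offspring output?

Expected offspring if breeding at age x = l(x) × m_x:
  age 2: 0.68 × 6.2 = 4.216
  age 3: 0.46 × 9.1 = 4.186
  age 4: 0.28 × 16.5 = 4.620
Maximum at age 4 (4.620).

4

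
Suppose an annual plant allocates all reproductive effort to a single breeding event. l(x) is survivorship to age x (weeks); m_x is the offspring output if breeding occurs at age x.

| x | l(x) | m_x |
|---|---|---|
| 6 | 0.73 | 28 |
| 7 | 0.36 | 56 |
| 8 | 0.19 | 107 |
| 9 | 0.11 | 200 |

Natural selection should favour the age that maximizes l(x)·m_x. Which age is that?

Expected offspring if breeding at age x = l(x) × m_x:
  age 6: 0.73 × 28 = 20.440
  age 7: 0.36 × 56 = 20.160
  age 8: 0.19 × 107 = 20.330
  age 9: 0.11 × 200 = 22.000
Maximum at age 9 (22.000).

9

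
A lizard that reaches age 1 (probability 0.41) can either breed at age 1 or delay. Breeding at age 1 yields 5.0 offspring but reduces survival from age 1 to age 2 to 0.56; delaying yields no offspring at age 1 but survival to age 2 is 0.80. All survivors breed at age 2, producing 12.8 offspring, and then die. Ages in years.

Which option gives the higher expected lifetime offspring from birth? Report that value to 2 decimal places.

breed at age 1: R₀ = 0.41 × (5.0 + 0.56 × 12.8) = 0.41 × 12.1680 = 4.9889
delay to age 2: R₀ = 0.41 × (0.80 × 12.8) = 0.41 × 10.2400 = 4.1984
Higher: breed at age 1 (4.9889).

4.99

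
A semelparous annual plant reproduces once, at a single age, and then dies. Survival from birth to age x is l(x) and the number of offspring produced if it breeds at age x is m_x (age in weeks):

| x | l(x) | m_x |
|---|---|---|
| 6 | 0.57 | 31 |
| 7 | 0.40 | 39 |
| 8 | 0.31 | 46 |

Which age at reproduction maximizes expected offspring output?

6

Expected offspring if breeding at age x = l(x) × m_x:
  age 6: 0.57 × 31 = 17.670
  age 7: 0.40 × 39 = 15.600
  age 8: 0.31 × 46 = 14.260
Maximum at age 6 (17.670).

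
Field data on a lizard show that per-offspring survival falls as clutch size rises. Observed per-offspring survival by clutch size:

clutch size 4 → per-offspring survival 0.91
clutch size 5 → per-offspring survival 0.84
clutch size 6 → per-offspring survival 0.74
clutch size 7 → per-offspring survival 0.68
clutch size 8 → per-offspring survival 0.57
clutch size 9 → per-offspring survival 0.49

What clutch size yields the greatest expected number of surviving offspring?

7

Expected surviving offspring = c × s(c):
  c=4: 4 × 0.91 = 3.640
  c=5: 5 × 0.84 = 4.200
  c=6: 6 × 0.74 = 4.440
  c=7: 7 × 0.68 = 4.760
  c=8: 8 × 0.57 = 4.560
  c=9: 9 × 0.49 = 4.410
Maximum at c = 7 (4.760 surviving offspring).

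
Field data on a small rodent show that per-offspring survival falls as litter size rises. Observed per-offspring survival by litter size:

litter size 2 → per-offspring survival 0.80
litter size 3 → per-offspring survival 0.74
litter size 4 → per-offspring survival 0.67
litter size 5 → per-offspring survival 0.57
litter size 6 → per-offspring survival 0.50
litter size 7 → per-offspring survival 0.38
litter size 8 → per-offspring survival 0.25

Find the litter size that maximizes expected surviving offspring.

6

Expected surviving offspring = c × s(c):
  c=2: 2 × 0.80 = 1.600
  c=3: 3 × 0.74 = 2.220
  c=4: 4 × 0.67 = 2.680
  c=5: 5 × 0.57 = 2.850
  c=6: 6 × 0.50 = 3.000
  c=7: 7 × 0.38 = 2.660
  c=8: 8 × 0.25 = 2.000
Maximum at c = 6 (3.000 surviving offspring).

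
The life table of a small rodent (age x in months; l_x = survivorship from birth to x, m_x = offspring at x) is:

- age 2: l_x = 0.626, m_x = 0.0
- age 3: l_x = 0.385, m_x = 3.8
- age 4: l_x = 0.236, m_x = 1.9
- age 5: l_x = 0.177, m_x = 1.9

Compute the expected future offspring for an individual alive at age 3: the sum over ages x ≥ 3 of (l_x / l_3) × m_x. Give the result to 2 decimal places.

l_3 = 0.385. Conditional survival from age 3 to x is l_x / l_3.
  x=3: (0.385/0.385) × 3.8 = 3.8000
  x=4: (0.236/0.385) × 1.9 = 1.1647
  x=5: (0.177/0.385) × 1.9 = 0.8735
Sum = 3.8000 + 1.1647 + 0.8735 = 5.8382

5.84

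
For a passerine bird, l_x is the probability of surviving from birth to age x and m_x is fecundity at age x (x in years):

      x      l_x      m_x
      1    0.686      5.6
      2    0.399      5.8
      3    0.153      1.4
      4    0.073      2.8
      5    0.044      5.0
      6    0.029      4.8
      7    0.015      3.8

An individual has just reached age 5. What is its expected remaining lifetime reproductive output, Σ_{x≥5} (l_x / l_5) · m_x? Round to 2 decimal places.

9.46

l_5 = 0.044. Conditional survival from age 5 to x is l_x / l_5.
  x=5: (0.044/0.044) × 5.0 = 5.0000
  x=6: (0.029/0.044) × 4.8 = 3.1636
  x=7: (0.015/0.044) × 3.8 = 1.2955
Sum = 5.0000 + 3.1636 + 1.2955 = 9.4591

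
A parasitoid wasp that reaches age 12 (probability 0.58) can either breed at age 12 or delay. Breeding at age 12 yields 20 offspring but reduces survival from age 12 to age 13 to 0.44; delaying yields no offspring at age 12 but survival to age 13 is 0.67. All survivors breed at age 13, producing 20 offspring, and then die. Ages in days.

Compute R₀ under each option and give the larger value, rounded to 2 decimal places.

16.70

breed at age 12: R₀ = 0.58 × (20 + 0.44 × 20) = 0.58 × 28.8000 = 16.7040
delay to age 13: R₀ = 0.58 × (0.67 × 20) = 0.58 × 13.4000 = 7.7720
Higher: breed at age 12 (16.7040).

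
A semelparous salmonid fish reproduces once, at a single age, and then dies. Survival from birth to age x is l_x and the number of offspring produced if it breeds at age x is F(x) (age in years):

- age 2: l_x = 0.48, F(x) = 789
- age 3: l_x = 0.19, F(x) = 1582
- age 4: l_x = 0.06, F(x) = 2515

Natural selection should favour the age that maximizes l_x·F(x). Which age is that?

2

Expected offspring if breeding at age x = l_x × F(x):
  age 2: 0.48 × 789 = 378.720
  age 3: 0.19 × 1582 = 300.580
  age 4: 0.06 × 2515 = 150.900
Maximum at age 2 (378.720).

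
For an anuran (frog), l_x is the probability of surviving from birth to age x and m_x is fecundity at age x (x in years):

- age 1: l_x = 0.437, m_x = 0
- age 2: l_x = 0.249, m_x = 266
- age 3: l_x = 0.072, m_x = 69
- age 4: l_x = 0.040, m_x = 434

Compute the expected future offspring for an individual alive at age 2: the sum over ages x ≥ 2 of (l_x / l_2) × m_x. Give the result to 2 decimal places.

l_2 = 0.249. Conditional survival from age 2 to x is l_x / l_2.
  x=2: (0.249/0.249) × 266 = 266.0000
  x=3: (0.072/0.249) × 69 = 19.9518
  x=4: (0.040/0.249) × 434 = 69.7189
Sum = 266.0000 + 19.9518 + 69.7189 = 355.6707

355.67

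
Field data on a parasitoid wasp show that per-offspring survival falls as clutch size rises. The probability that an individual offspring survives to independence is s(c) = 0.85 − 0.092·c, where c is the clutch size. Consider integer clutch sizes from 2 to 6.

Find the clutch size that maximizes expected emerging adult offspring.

5

Expected emerging adult offspring = c × s(c):
  c=2: 2 × 0.666 = 1.332
  c=3: 3 × 0.574 = 1.722
  c=4: 4 × 0.482 = 1.928
  c=5: 5 × 0.390 = 1.950
  c=6: 6 × 0.298 = 1.788
Maximum at c = 5 (1.950 emerging adult offspring).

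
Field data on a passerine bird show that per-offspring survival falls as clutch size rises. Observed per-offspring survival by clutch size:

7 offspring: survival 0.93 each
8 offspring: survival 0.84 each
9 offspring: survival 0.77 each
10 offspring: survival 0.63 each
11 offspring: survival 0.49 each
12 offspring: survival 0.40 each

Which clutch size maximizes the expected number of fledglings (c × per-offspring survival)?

Expected fledglings = c × s(c):
  c=7: 7 × 0.93 = 6.510
  c=8: 8 × 0.84 = 6.720
  c=9: 9 × 0.77 = 6.930
  c=10: 10 × 0.63 = 6.300
  c=11: 11 × 0.49 = 5.390
  c=12: 12 × 0.40 = 4.800
Maximum at c = 9 (6.930 fledglings).

9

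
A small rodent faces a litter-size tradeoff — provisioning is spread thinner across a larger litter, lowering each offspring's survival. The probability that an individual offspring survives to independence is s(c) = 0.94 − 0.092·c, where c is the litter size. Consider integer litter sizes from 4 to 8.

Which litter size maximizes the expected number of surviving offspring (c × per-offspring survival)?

Expected surviving offspring = c × s(c):
  c=4: 4 × 0.572 = 2.288
  c=5: 5 × 0.480 = 2.400
  c=6: 6 × 0.388 = 2.328
  c=7: 7 × 0.296 = 2.072
  c=8: 8 × 0.204 = 1.632
Maximum at c = 5 (2.400 surviving offspring).

5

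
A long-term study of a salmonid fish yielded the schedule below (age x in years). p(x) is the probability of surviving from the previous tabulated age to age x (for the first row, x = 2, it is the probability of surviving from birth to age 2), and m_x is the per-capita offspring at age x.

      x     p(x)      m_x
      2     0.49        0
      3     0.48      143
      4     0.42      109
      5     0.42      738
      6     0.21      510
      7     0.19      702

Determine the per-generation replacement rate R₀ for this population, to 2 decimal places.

80.63

Survivorship from birth: l_x = p_2·p_3·…·p_x.
  l_2 = 0.49000
  l_3 = 0.23520
  l_4 = 0.09878
  l_5 = 0.04149
  l_6 = 0.00871
  l_7 = 0.00166
R₀ = Σ l_x m_x:
  age 2: 0.49000 × 0 = 0.0000
  age 3: 0.23520 × 143 = 33.6336
  age 4: 0.09878 × 109 = 10.7670
  age 5: 0.04149 × 738 = 30.6196
  age 6: 0.00871 × 510 = 4.4421
  age 7: 0.00166 × 702 = 1.1653
R₀ = 0.0000 + 33.6336 + 10.7670 + 30.6196 + 4.4421 + 1.1653 = 80.6277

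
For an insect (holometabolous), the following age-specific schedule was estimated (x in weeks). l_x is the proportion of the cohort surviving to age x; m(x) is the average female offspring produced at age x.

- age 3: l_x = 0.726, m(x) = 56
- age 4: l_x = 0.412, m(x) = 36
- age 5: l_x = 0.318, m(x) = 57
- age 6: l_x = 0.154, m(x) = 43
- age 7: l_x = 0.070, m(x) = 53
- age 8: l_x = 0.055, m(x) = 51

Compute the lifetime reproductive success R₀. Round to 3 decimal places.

R₀ = Σ l_x m(x):
  age 3: 0.726 × 56 = 40.6560
  age 4: 0.412 × 36 = 14.8320
  age 5: 0.318 × 57 = 18.1260
  age 6: 0.154 × 43 = 6.6220
  age 7: 0.070 × 53 = 3.7100
  age 8: 0.055 × 51 = 2.8050
R₀ = 40.6560 + 14.8320 + 18.1260 + 6.6220 + 3.7100 + 2.8050 = 86.7510

86.751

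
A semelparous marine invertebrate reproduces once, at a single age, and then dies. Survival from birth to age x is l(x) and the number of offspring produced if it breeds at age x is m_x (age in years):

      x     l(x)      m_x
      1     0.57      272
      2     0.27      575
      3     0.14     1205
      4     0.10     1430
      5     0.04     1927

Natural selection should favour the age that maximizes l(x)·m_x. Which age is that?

3

Expected offspring if breeding at age x = l(x) × m_x:
  age 1: 0.57 × 272 = 155.040
  age 2: 0.27 × 575 = 155.250
  age 3: 0.14 × 1205 = 168.700
  age 4: 0.10 × 1430 = 143.000
  age 5: 0.04 × 1927 = 77.080
Maximum at age 3 (168.700).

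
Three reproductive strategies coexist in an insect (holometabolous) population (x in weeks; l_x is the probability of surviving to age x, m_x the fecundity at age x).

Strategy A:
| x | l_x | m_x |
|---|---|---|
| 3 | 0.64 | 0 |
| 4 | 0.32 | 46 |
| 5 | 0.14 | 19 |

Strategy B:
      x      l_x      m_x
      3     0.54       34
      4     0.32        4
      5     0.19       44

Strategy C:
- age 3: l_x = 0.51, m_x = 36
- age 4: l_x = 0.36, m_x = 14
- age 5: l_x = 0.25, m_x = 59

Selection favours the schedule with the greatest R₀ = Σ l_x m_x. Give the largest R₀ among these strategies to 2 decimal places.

38.15

Strategy A: R₀ = 0.64×0 + 0.32×46 + 0.14×19 = 17.3800
Strategy B: R₀ = 0.54×34 + 0.32×4 + 0.19×44 = 28.0000
Strategy C: R₀ = 0.51×36 + 0.36×14 + 0.25×59 = 38.1500
Highest R₀: strategy C with 38.1500.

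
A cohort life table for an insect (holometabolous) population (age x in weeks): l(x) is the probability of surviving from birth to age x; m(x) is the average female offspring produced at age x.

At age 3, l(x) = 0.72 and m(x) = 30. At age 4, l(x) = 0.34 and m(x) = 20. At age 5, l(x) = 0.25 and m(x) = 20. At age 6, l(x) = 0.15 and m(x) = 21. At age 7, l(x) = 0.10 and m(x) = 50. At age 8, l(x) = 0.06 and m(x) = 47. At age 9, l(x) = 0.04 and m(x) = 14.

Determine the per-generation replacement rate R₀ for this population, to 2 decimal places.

44.93

R₀ = Σ l(x) m(x):
  age 3: 0.72 × 30 = 21.6000
  age 4: 0.34 × 20 = 6.8000
  age 5: 0.25 × 20 = 5.0000
  age 6: 0.15 × 21 = 3.1500
  age 7: 0.10 × 50 = 5.0000
  age 8: 0.06 × 47 = 2.8200
  age 9: 0.04 × 14 = 0.5600
R₀ = 21.6000 + 6.8000 + 5.0000 + 3.1500 + 5.0000 + 2.8200 + 0.5600 = 44.9300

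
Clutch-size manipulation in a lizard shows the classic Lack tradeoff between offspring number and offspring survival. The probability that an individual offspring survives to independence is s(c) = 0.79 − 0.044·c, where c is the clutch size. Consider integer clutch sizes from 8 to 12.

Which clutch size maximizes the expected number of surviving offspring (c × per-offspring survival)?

Expected surviving offspring = c × s(c):
  c=8: 8 × 0.438 = 3.504
  c=9: 9 × 0.394 = 3.546
  c=10: 10 × 0.350 = 3.500
  c=11: 11 × 0.306 = 3.366
  c=12: 12 × 0.262 = 3.144
Maximum at c = 9 (3.546 surviving offspring).

9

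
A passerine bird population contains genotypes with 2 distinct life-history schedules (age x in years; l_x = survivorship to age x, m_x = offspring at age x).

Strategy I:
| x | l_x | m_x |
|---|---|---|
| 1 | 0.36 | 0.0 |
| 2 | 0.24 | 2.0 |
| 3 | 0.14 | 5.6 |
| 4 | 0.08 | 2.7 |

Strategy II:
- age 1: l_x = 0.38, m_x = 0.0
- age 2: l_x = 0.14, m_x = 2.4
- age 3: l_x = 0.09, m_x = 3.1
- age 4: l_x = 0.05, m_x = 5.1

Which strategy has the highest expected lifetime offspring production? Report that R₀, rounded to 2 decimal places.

1.48

Strategy I: R₀ = 0.36×0.0 + 0.24×2.0 + 0.14×5.6 + 0.08×2.7 = 1.4800
Strategy II: R₀ = 0.38×0.0 + 0.14×2.4 + 0.09×3.1 + 0.05×5.1 = 0.8700
Highest R₀: strategy I with 1.4800.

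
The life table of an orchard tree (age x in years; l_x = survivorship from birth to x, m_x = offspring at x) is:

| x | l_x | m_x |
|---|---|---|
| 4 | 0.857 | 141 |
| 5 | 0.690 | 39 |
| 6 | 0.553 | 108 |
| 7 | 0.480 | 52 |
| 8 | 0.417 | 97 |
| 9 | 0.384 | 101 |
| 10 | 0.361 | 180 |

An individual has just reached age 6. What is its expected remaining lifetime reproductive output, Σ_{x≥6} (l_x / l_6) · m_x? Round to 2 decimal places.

413.92

l_6 = 0.553. Conditional survival from age 6 to x is l_x / l_6.
  x=6: (0.553/0.553) × 108 = 108.0000
  x=7: (0.480/0.553) × 52 = 45.1356
  x=8: (0.417/0.553) × 97 = 73.1447
  x=9: (0.384/0.553) × 101 = 70.1338
  x=10: (0.361/0.553) × 180 = 117.5045
Sum = 108.0000 + 45.1356 + 73.1447 + 70.1338 + 117.5045 = 413.9186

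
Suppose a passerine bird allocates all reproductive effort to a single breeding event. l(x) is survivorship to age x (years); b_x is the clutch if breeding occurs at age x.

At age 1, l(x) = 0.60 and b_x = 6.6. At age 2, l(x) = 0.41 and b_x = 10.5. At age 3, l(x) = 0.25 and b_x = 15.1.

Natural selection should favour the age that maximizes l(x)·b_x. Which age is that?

2

Expected offspring if breeding at age x = l(x) × b_x:
  age 1: 0.60 × 6.6 = 3.960
  age 2: 0.41 × 10.5 = 4.305
  age 3: 0.25 × 15.1 = 3.775
Maximum at age 2 (4.305).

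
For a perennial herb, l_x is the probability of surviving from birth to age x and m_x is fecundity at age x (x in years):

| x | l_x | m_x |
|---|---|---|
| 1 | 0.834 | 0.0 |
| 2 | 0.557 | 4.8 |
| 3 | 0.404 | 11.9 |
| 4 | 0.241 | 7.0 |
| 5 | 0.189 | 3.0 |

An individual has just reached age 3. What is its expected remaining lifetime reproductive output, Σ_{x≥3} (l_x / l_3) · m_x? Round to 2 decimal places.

17.48

l_3 = 0.404. Conditional survival from age 3 to x is l_x / l_3.
  x=3: (0.404/0.404) × 11.9 = 11.9000
  x=4: (0.241/0.404) × 7.0 = 4.1757
  x=5: (0.189/0.404) × 3.0 = 1.4035
Sum = 11.9000 + 4.1757 + 1.4035 = 17.4792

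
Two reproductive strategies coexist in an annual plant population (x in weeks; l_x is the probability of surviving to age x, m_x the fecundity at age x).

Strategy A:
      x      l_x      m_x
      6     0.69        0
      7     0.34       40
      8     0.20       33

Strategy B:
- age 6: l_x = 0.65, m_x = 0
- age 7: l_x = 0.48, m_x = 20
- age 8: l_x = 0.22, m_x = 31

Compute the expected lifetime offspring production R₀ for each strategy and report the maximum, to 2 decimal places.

Strategy A: R₀ = 0.69×0 + 0.34×40 + 0.20×33 = 20.2000
Strategy B: R₀ = 0.65×0 + 0.48×20 + 0.22×31 = 16.4200
Highest R₀: strategy A with 20.2000.

20.20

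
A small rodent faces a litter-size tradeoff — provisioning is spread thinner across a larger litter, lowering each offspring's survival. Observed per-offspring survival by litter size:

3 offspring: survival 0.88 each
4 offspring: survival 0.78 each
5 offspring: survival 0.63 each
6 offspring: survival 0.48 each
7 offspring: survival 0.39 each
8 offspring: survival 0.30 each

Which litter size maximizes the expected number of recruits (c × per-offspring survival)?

5

Expected recruits = c × s(c):
  c=3: 3 × 0.88 = 2.640
  c=4: 4 × 0.78 = 3.120
  c=5: 5 × 0.63 = 3.150
  c=6: 6 × 0.48 = 2.880
  c=7: 7 × 0.39 = 2.730
  c=8: 8 × 0.30 = 2.400
Maximum at c = 5 (3.150 recruits).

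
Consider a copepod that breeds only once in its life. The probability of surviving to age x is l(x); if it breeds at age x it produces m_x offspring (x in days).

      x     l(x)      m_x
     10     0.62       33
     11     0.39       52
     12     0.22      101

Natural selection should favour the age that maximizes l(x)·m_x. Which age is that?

12

Expected offspring if breeding at age x = l(x) × m_x:
  age 10: 0.62 × 33 = 20.460
  age 11: 0.39 × 52 = 20.280
  age 12: 0.22 × 101 = 22.220
Maximum at age 12 (22.220).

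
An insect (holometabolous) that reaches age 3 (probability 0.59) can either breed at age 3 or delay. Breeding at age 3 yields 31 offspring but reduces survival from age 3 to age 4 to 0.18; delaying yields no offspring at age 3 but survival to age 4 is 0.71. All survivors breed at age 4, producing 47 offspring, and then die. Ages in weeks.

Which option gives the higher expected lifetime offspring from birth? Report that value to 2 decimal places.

23.28

breed at age 3: R₀ = 0.59 × (31 + 0.18 × 47) = 0.59 × 39.4600 = 23.2814
delay to age 4: R₀ = 0.59 × (0.71 × 47) = 0.59 × 33.3700 = 19.6883
Higher: breed at age 3 (23.2814).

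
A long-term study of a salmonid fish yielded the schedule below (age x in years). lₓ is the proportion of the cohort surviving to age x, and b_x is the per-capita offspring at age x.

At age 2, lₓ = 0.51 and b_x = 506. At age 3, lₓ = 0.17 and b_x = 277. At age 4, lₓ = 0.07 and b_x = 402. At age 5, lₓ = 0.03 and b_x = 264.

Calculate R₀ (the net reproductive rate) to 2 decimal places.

341.21

R₀ = Σ lₓ b_x:
  age 2: 0.51 × 506 = 258.0600
  age 3: 0.17 × 277 = 47.0900
  age 4: 0.07 × 402 = 28.1400
  age 5: 0.03 × 264 = 7.9200
R₀ = 258.0600 + 47.0900 + 28.1400 + 7.9200 = 341.2100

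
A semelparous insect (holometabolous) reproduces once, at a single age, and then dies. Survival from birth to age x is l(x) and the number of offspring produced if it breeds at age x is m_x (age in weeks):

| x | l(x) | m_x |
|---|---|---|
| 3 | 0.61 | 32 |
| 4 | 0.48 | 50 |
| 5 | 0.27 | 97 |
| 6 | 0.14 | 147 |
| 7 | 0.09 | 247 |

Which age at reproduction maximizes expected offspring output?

5

Expected offspring if breeding at age x = l(x) × m_x:
  age 3: 0.61 × 32 = 19.520
  age 4: 0.48 × 50 = 24.000
  age 5: 0.27 × 97 = 26.190
  age 6: 0.14 × 147 = 20.580
  age 7: 0.09 × 247 = 22.230
Maximum at age 5 (26.190).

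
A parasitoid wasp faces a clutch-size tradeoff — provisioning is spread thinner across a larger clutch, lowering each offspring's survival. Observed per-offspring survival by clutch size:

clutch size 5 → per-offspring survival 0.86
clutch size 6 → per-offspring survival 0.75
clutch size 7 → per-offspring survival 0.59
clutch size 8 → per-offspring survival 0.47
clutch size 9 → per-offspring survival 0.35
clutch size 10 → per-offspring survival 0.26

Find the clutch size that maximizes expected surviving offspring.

Expected surviving offspring = c × s(c):
  c=5: 5 × 0.86 = 4.300
  c=6: 6 × 0.75 = 4.500
  c=7: 7 × 0.59 = 4.130
  c=8: 8 × 0.47 = 3.760
  c=9: 9 × 0.35 = 3.150
  c=10: 10 × 0.26 = 2.600
Maximum at c = 6 (4.500 surviving offspring).

6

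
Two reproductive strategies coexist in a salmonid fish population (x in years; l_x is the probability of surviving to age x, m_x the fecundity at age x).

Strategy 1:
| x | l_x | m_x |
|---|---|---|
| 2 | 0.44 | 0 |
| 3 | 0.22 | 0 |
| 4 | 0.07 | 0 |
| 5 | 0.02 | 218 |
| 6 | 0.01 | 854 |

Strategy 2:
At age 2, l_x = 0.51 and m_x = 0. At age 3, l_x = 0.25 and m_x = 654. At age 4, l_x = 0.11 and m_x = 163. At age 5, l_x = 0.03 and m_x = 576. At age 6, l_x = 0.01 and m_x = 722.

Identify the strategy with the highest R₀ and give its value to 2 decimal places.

Strategy 1: R₀ = 0.44×0 + 0.22×0 + 0.07×0 + 0.02×218 + 0.01×854 = 12.9000
Strategy 2: R₀ = 0.51×0 + 0.25×654 + 0.11×163 + 0.03×576 + 0.01×722 = 205.9300
Highest R₀: strategy 2 with 205.9300.

205.93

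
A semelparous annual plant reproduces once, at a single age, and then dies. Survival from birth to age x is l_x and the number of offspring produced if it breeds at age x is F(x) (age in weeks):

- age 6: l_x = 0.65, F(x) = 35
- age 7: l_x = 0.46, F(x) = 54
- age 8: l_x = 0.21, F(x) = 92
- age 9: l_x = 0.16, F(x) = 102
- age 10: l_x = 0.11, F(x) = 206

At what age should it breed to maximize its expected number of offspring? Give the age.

7

Expected offspring if breeding at age x = l_x × F(x):
  age 6: 0.65 × 35 = 22.750
  age 7: 0.46 × 54 = 24.840
  age 8: 0.21 × 92 = 19.320
  age 9: 0.16 × 102 = 16.320
  age 10: 0.11 × 206 = 22.660
Maximum at age 7 (24.840).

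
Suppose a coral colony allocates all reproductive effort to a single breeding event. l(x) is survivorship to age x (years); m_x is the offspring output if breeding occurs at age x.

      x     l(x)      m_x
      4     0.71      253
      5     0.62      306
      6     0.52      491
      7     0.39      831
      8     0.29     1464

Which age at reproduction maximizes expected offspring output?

8

Expected offspring if breeding at age x = l(x) × m_x:
  age 4: 0.71 × 253 = 179.630
  age 5: 0.62 × 306 = 189.720
  age 6: 0.52 × 491 = 255.320
  age 7: 0.39 × 831 = 324.090
  age 8: 0.29 × 1464 = 424.560
Maximum at age 8 (424.560).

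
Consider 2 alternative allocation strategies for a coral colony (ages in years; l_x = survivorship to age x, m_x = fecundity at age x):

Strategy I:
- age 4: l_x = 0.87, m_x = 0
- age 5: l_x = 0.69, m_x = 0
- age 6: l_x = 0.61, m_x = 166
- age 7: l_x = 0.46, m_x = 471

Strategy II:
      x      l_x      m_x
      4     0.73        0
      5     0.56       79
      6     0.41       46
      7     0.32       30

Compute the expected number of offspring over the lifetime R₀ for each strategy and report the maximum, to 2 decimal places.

317.92

Strategy I: R₀ = 0.87×0 + 0.69×0 + 0.61×166 + 0.46×471 = 317.9200
Strategy II: R₀ = 0.73×0 + 0.56×79 + 0.41×46 + 0.32×30 = 72.7000
Highest R₀: strategy I with 317.9200.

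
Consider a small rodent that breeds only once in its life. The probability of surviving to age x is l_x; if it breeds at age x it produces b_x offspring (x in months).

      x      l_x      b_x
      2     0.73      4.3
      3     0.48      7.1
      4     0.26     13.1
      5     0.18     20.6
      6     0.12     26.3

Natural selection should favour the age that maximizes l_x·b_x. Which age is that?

Expected offspring if breeding at age x = l_x × b_x:
  age 2: 0.73 × 4.3 = 3.139
  age 3: 0.48 × 7.1 = 3.408
  age 4: 0.26 × 13.1 = 3.406
  age 5: 0.18 × 20.6 = 3.708
  age 6: 0.12 × 26.3 = 3.156
Maximum at age 5 (3.708).

5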